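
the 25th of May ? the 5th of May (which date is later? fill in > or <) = >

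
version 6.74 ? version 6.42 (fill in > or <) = >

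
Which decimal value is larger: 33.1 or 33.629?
33.629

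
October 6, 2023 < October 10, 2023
True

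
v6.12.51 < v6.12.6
False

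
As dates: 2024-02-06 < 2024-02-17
True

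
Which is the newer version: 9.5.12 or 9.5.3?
9.5.12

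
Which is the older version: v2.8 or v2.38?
v2.8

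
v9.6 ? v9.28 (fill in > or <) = <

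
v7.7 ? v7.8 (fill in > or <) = <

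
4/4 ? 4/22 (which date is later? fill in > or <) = <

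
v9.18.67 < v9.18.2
False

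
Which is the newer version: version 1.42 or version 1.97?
version 1.97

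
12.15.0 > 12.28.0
False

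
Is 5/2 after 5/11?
No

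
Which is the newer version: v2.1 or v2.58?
v2.58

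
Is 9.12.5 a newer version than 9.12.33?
No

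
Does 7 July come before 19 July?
Yes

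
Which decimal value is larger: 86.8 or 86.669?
86.8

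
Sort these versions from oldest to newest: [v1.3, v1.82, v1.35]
[v1.3, v1.35, v1.82]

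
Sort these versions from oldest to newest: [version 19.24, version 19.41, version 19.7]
[version 19.7, version 19.24, version 19.41]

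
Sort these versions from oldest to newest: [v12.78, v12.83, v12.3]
[v12.3, v12.78, v12.83]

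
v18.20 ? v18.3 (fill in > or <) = >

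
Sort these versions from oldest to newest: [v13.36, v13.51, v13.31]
[v13.31, v13.36, v13.51]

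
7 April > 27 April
False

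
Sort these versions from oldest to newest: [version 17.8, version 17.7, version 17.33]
[version 17.7, version 17.8, version 17.33]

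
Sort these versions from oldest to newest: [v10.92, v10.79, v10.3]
[v10.3, v10.79, v10.92]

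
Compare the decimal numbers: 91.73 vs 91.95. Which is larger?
91.95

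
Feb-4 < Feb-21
True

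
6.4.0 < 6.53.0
True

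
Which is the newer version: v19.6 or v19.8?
v19.8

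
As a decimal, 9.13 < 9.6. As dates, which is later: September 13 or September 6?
September 13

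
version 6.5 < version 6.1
False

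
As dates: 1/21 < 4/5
True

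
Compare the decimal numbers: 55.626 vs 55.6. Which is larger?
55.626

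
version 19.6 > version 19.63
False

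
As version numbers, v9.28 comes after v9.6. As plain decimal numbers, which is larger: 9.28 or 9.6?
9.6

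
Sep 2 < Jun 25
False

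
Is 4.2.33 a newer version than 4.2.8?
Yes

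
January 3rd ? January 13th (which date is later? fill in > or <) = <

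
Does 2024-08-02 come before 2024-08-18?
Yes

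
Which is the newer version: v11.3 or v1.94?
v11.3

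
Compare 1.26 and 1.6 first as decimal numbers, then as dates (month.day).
As decimals: 1.26 < 1.6. As dates: 1/26 is later than 1/6 (day 26 > day 6).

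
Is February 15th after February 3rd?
Yes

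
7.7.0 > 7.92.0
False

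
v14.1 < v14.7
True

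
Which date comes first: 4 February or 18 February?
4 February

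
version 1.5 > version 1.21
False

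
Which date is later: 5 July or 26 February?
5 July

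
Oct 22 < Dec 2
True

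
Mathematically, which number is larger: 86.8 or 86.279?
86.8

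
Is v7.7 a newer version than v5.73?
Yes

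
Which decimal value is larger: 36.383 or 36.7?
36.7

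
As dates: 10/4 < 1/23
False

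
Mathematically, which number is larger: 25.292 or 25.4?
25.4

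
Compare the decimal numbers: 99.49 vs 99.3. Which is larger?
99.49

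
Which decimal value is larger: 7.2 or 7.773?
7.773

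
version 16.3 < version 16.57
True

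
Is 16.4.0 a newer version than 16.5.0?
No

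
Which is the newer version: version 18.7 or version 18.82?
version 18.82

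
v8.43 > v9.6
False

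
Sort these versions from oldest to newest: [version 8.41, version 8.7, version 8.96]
[version 8.7, version 8.41, version 8.96]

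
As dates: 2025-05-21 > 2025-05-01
True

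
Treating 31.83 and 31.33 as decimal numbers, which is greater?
31.83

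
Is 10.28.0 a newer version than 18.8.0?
No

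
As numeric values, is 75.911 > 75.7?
True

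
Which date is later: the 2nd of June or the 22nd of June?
the 22nd of June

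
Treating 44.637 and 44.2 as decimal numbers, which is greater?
44.637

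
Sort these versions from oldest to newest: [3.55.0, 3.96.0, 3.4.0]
[3.4.0, 3.55.0, 3.96.0]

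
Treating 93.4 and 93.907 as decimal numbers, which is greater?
93.907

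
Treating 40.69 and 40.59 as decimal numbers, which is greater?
40.69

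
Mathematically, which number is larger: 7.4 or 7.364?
7.4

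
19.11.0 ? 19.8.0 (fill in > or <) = >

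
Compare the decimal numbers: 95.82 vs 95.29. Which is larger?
95.82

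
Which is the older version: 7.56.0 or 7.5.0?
7.5.0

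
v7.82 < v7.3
False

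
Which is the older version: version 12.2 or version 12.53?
version 12.2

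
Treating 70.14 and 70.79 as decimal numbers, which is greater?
70.79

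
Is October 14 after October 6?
Yes. Day 14 comes after day 6 in October — this is a date comparison, not a decimal one (the decimal 10.14 would be smaller than 10.6).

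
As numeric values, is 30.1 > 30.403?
False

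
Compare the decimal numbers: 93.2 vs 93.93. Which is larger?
93.93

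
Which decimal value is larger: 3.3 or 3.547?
3.547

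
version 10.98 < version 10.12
False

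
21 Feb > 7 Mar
False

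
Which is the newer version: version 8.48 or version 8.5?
version 8.48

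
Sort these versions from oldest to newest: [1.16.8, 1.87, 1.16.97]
[1.16.8, 1.16.97, 1.87]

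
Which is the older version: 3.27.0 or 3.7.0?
3.7.0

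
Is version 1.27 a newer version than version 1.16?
Yes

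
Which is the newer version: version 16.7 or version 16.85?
version 16.85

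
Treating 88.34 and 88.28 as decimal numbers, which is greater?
88.34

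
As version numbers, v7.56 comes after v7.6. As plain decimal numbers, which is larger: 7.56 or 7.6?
7.6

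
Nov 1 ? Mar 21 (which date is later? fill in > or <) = >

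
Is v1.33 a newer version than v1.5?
Yes. Version numbers are compared segment by segment as integers, not as decimals: minor version 33 > 5, so v1.33 > v1.5 (even though the decimal 1.33 < 1.5).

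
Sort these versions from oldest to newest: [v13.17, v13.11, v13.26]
[v13.11, v13.17, v13.26]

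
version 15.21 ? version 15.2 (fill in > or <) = >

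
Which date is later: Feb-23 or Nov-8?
Nov-8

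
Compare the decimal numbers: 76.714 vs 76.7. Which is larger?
76.714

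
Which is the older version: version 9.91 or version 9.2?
version 9.2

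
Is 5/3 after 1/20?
Yes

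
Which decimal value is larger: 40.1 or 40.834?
40.834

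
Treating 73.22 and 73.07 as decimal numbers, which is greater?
73.22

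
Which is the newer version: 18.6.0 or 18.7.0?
18.7.0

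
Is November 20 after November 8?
Yes. Day 20 comes after day 8 in November — this is a date comparison, not a decimal one (the decimal 11.20 would be smaller than 11.8).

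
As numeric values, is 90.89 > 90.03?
True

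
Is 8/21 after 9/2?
No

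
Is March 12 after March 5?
Yes. Day 12 comes after day 5 in March — this is a date comparison, not a decimal one (the decimal 3.12 would be smaller than 3.5).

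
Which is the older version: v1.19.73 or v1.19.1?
v1.19.1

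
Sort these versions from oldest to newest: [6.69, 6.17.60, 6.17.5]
[6.17.5, 6.17.60, 6.69]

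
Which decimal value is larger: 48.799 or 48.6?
48.799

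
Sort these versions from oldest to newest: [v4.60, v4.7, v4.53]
[v4.7, v4.53, v4.60]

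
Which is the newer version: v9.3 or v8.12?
v9.3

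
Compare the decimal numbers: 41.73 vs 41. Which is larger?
41.73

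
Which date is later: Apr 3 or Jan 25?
Apr 3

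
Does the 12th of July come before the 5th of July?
No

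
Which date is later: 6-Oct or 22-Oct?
22-Oct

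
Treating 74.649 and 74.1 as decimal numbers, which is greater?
74.649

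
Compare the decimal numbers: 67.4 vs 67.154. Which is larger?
67.4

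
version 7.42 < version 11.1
True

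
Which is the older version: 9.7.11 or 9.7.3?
9.7.3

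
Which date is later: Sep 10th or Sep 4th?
Sep 10th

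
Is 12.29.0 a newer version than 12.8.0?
Yes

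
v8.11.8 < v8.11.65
True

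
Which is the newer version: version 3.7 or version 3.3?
version 3.7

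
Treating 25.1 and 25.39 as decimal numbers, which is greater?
25.39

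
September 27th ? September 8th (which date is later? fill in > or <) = >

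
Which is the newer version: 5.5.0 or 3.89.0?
5.5.0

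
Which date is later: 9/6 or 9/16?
9/16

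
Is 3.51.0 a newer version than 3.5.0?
Yes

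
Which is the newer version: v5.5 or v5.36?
v5.36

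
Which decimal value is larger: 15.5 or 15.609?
15.609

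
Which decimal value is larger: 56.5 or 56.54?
56.54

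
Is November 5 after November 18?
No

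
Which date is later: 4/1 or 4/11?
4/11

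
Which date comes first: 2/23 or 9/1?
2/23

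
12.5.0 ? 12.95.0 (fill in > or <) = <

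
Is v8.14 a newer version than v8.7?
Yes. Version numbers are compared segment by segment as integers, not as decimals: minor version 14 > 7, so v8.14 > v8.7 (even though the decimal 8.14 < 8.7).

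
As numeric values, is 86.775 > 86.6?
True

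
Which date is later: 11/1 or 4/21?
11/1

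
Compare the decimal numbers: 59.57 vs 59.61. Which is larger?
59.61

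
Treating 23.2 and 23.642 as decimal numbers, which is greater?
23.642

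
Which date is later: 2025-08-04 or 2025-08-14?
2025-08-14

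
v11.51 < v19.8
True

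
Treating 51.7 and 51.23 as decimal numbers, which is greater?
51.7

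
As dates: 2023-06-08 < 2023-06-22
True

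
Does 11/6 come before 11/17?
Yes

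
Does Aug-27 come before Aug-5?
No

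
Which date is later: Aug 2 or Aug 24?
Aug 24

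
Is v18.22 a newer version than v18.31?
No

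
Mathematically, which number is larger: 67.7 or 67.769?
67.769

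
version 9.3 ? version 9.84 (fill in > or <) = <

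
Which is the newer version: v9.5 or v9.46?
v9.46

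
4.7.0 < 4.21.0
True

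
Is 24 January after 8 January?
Yes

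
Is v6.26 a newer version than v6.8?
Yes. Version numbers are compared segment by segment as integers, not as decimals: minor version 26 > 8, so v6.26 > v6.8 (even though the decimal 6.26 < 6.8).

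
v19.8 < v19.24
True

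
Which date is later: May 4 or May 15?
May 15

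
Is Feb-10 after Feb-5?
Yes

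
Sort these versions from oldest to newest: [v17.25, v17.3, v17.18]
[v17.3, v17.18, v17.25]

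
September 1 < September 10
True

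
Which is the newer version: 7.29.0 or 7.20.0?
7.29.0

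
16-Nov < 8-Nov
False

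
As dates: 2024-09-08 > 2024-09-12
False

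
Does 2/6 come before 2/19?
Yes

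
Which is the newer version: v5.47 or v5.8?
v5.47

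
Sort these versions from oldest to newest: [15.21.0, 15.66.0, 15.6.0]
[15.6.0, 15.21.0, 15.66.0]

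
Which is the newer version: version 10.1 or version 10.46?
version 10.46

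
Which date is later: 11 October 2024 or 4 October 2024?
11 October 2024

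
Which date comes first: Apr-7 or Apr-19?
Apr-7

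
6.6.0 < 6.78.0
True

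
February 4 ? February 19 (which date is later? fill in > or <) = <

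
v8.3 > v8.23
False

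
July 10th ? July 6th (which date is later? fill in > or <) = >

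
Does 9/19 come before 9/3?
No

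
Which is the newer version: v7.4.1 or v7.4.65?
v7.4.65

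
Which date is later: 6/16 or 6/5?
6/16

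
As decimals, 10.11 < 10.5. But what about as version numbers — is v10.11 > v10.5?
True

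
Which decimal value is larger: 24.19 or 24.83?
24.83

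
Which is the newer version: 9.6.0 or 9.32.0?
9.32.0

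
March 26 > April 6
False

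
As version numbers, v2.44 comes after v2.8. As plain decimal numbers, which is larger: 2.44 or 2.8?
2.8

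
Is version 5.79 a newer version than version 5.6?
Yes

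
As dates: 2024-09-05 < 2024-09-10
True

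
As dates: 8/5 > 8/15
False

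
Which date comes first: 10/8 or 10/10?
10/8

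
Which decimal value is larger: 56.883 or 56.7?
56.883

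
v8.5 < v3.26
False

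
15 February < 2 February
False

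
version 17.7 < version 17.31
True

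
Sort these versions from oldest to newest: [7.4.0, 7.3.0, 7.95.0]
[7.3.0, 7.4.0, 7.95.0]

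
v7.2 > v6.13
True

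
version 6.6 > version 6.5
True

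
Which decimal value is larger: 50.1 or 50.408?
50.408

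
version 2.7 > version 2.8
False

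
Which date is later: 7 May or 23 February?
7 May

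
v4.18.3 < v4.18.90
True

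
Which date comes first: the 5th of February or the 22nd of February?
the 5th of February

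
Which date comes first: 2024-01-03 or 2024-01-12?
2024-01-03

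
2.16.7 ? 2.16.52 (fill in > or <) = <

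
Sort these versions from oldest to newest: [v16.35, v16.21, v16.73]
[v16.21, v16.35, v16.73]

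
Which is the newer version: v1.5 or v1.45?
v1.45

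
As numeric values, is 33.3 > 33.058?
True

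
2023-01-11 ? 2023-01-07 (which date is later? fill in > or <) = >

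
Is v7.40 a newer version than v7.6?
Yes. Version numbers are compared segment by segment as integers, not as decimals: minor version 40 > 6, so v7.40 > v7.6 (even though the decimal 7.40 < 7.6).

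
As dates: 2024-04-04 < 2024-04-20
True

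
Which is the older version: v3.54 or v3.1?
v3.1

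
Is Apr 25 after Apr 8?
Yes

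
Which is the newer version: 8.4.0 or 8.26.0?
8.26.0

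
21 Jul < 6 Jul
False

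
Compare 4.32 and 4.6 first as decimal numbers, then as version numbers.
As decimals: 4.32 < 4.6. As versions: v4.32 > v4.6 (minor version 32 > 6).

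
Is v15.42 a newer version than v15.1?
Yes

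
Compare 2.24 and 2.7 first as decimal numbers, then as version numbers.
As decimals: 2.24 < 2.7. As versions: v2.24 > v2.7 (minor version 24 > 7).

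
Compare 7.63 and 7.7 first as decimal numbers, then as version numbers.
As decimals: 7.63 < 7.7. As versions: v7.63 > v7.7 (minor version 63 > 7).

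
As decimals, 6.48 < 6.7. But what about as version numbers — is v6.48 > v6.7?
True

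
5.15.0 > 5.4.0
True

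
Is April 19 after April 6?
Yes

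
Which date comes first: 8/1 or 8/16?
8/1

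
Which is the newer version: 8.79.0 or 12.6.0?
12.6.0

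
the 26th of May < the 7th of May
False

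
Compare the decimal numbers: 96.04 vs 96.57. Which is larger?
96.57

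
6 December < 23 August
False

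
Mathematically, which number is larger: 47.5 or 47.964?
47.964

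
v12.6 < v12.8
True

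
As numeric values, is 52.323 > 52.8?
False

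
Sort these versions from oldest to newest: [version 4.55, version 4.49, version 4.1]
[version 4.1, version 4.49, version 4.55]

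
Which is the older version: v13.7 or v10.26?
v10.26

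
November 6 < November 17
True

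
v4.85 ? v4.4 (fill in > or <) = >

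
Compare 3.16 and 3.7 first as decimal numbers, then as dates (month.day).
As decimals: 3.16 < 3.7. As dates: 3/16 is later than 3/7 (day 16 > day 7).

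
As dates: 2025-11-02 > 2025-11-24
False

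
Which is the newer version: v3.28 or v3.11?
v3.28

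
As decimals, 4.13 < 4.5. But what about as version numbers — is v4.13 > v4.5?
True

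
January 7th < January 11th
True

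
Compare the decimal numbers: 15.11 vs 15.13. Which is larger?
15.13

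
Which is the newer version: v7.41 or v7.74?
v7.74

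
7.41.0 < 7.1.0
False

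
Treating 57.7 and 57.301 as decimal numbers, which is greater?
57.7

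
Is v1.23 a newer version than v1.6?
Yes. Version numbers are compared segment by segment as integers, not as decimals: minor version 23 > 6, so v1.23 > v1.6 (even though the decimal 1.23 < 1.6).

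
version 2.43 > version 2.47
False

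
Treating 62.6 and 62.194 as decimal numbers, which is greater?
62.6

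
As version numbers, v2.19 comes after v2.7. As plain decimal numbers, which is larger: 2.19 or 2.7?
2.7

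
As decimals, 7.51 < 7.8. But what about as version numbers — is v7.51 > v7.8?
True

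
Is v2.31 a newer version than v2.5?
Yes. Version numbers are compared segment by segment as integers, not as decimals: minor version 31 > 5, so v2.31 > v2.5 (even though the decimal 2.31 < 2.5).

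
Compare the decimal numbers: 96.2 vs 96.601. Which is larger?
96.601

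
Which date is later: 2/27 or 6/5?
6/5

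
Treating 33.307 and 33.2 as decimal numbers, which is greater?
33.307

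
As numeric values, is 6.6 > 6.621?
False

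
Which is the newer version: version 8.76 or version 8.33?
version 8.76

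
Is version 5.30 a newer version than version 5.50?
No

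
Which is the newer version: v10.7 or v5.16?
v10.7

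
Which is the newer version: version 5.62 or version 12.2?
version 12.2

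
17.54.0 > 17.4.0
True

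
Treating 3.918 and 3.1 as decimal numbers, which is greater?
3.918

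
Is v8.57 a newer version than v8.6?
Yes. Version numbers are compared segment by segment as integers, not as decimals: minor version 57 > 6, so v8.57 > v8.6 (even though the decimal 8.57 < 8.6).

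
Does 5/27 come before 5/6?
No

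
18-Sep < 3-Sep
False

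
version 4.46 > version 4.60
False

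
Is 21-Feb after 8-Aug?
No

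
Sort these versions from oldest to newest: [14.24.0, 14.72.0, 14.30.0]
[14.24.0, 14.30.0, 14.72.0]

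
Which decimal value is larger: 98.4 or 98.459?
98.459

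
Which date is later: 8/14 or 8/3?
8/14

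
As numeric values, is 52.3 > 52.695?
False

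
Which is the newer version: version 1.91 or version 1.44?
version 1.91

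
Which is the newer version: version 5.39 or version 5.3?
version 5.39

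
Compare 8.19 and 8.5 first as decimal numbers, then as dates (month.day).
As decimals: 8.19 < 8.5. As dates: 8/19 is later than 8/5 (day 19 > day 5).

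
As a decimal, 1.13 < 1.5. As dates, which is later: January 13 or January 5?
January 13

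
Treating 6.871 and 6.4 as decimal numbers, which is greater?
6.871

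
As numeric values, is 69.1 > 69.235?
False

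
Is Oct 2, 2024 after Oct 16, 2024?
No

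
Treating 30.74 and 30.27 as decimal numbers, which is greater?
30.74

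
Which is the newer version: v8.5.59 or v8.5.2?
v8.5.59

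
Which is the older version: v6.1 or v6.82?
v6.1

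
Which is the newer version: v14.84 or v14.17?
v14.84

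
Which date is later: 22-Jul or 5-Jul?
22-Jul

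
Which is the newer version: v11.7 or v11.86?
v11.86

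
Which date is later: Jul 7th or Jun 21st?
Jul 7th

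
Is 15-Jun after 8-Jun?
Yes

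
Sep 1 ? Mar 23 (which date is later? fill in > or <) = >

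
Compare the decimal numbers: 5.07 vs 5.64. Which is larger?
5.64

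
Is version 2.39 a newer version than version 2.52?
No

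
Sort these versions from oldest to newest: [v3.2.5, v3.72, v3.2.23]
[v3.2.5, v3.2.23, v3.72]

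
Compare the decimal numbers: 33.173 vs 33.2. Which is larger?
33.2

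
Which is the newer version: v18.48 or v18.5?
v18.48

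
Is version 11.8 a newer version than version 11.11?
No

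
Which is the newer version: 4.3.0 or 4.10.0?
4.10.0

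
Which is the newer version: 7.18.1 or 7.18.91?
7.18.91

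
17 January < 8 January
False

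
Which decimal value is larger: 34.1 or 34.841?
34.841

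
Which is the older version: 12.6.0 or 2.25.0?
2.25.0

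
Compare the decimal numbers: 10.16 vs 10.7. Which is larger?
10.7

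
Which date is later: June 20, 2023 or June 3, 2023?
June 20, 2023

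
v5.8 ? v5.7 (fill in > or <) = >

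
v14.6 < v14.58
True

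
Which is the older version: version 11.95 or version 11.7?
version 11.7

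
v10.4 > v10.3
True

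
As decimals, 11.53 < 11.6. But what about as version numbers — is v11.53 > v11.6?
True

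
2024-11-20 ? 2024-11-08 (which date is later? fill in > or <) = >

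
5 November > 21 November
False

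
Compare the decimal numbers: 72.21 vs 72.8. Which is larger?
72.8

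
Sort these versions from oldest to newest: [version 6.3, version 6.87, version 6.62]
[version 6.3, version 6.62, version 6.87]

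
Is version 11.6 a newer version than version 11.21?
No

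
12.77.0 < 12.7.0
False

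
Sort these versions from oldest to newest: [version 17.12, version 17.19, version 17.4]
[version 17.4, version 17.12, version 17.19]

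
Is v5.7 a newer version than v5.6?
Yes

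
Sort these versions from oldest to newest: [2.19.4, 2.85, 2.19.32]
[2.19.4, 2.19.32, 2.85]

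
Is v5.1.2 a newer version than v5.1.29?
No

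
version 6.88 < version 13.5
True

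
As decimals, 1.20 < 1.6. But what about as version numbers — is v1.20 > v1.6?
True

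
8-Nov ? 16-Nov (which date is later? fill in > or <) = <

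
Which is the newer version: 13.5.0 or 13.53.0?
13.53.0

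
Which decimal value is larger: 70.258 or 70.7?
70.7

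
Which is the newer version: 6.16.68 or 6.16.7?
6.16.68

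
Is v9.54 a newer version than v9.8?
Yes. Version numbers are compared segment by segment as integers, not as decimals: minor version 54 > 8, so v9.54 > v9.8 (even though the decimal 9.54 < 9.8).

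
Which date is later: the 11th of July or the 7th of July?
the 11th of July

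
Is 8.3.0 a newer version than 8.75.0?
No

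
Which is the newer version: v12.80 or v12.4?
v12.80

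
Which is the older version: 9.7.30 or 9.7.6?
9.7.6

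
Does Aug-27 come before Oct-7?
Yes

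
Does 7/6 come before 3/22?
No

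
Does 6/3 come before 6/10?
Yes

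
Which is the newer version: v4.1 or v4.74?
v4.74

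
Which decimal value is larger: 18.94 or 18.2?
18.94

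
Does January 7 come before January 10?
Yes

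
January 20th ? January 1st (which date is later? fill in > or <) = >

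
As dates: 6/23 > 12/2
False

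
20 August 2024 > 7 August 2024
True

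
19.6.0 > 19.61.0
False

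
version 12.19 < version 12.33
True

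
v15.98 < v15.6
False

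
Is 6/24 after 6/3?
Yes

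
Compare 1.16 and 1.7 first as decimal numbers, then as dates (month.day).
As decimals: 1.16 < 1.7. As dates: 1/16 is later than 1/7 (day 16 > day 7).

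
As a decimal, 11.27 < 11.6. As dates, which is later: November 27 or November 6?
November 27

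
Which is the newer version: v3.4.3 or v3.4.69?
v3.4.69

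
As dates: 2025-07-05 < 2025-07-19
True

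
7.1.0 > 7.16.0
False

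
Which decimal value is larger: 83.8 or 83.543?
83.8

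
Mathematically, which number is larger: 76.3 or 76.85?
76.85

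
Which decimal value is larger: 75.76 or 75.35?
75.76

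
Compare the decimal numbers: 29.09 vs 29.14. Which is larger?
29.14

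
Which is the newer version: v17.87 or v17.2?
v17.87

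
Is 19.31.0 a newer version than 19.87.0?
No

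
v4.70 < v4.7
False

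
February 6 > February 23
False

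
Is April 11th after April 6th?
Yes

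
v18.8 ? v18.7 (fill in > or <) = >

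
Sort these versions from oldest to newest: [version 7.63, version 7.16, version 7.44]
[version 7.16, version 7.44, version 7.63]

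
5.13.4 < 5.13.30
True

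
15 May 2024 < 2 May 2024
False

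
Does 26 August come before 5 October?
Yes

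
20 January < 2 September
True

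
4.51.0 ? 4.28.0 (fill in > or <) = >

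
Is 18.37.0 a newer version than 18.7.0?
Yes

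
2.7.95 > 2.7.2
True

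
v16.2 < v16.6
True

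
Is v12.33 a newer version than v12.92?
No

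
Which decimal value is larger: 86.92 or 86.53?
86.92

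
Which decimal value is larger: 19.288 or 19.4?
19.4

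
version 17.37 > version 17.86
False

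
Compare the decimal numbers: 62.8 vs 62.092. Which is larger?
62.8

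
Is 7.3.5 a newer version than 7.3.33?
No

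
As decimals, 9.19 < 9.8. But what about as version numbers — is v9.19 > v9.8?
True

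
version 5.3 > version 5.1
True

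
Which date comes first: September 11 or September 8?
September 8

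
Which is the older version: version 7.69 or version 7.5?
version 7.5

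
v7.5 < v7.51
True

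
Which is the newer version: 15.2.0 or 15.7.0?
15.7.0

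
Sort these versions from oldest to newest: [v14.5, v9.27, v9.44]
[v9.27, v9.44, v14.5]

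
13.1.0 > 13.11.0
False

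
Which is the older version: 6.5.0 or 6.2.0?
6.2.0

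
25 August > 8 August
True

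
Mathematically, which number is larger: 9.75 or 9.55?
9.75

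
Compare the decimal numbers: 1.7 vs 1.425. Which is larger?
1.7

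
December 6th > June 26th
True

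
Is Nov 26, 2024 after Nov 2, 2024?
Yes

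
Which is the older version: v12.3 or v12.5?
v12.3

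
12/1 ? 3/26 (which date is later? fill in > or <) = >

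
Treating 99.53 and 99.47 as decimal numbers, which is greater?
99.53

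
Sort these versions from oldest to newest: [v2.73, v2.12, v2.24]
[v2.12, v2.24, v2.73]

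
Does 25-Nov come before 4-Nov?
No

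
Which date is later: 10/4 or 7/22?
10/4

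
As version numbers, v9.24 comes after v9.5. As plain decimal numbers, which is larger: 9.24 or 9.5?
9.5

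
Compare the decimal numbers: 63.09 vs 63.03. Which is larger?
63.09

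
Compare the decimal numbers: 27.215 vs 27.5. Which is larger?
27.5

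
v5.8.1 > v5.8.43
False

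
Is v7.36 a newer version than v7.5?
Yes. Version numbers are compared segment by segment as integers, not as decimals: minor version 36 > 5, so v7.36 > v7.5 (even though the decimal 7.36 < 7.5).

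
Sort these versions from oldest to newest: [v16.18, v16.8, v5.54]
[v5.54, v16.8, v16.18]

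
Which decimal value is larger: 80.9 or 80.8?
80.9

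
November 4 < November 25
True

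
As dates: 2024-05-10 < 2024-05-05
False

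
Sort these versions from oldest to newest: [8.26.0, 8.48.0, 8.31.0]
[8.26.0, 8.31.0, 8.48.0]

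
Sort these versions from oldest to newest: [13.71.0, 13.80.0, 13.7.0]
[13.7.0, 13.71.0, 13.80.0]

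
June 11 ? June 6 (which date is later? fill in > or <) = >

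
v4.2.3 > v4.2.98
False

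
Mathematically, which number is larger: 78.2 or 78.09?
78.2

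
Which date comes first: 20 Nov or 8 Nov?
8 Nov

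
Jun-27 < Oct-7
True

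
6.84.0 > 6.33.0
True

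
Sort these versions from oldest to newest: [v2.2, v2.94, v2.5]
[v2.2, v2.5, v2.94]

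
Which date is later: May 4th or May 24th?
May 24th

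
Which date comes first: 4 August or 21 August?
4 August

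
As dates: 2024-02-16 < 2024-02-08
False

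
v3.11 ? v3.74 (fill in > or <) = <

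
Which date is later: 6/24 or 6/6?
6/24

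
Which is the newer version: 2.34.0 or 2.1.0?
2.34.0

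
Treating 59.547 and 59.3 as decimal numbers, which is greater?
59.547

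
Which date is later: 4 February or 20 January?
4 February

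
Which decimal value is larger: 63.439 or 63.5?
63.5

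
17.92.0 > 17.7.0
True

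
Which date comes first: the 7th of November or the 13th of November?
the 7th of November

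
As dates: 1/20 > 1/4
True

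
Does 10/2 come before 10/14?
Yes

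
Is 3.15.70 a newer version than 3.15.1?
Yes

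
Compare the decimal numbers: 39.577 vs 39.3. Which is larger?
39.577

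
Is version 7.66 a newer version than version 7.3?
Yes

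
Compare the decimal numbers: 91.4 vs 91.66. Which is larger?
91.66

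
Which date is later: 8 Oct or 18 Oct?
18 Oct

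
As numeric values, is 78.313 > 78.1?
True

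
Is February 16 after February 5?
Yes. Day 16 comes after day 5 in February — this is a date comparison, not a decimal one (the decimal 2.16 would be smaller than 2.5).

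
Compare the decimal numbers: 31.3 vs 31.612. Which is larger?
31.612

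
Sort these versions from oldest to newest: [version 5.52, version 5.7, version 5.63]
[version 5.7, version 5.52, version 5.63]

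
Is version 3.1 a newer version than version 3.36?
No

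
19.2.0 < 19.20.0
True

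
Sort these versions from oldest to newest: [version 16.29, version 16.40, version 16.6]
[version 16.6, version 16.29, version 16.40]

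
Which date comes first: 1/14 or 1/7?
1/7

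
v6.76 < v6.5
False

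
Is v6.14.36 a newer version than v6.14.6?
Yes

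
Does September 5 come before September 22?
Yes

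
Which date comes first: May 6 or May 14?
May 6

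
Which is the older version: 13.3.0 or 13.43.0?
13.3.0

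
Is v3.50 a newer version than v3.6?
Yes. Version numbers are compared segment by segment as integers, not as decimals: minor version 50 > 6, so v3.50 > v3.6 (even though the decimal 3.50 < 3.6).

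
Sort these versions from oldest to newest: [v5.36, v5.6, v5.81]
[v5.6, v5.36, v5.81]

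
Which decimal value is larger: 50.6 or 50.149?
50.6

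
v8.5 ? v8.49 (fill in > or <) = <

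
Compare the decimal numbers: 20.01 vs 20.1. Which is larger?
20.1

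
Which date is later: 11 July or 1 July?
11 July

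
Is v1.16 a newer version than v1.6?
Yes. Version numbers are compared segment by segment as integers, not as decimals: minor version 16 > 6, so v1.16 > v1.6 (even though the decimal 1.16 < 1.6).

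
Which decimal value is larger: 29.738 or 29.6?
29.738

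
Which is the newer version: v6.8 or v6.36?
v6.36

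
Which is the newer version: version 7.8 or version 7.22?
version 7.22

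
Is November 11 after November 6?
Yes. Day 11 comes after day 6 in November — this is a date comparison, not a decimal one (the decimal 11.11 would be smaller than 11.6).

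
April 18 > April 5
True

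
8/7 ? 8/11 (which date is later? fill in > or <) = <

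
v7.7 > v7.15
False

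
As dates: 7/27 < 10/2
True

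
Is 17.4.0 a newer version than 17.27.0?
No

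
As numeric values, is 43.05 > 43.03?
True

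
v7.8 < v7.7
False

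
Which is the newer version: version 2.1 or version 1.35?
version 2.1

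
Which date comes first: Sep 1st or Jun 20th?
Jun 20th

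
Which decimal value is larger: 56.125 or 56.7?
56.7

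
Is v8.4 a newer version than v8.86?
No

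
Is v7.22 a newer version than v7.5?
Yes. Version numbers are compared segment by segment as integers, not as decimals: minor version 22 > 5, so v7.22 > v7.5 (even though the decimal 7.22 < 7.5).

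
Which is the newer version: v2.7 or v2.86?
v2.86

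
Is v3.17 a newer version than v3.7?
Yes. Version numbers are compared segment by segment as integers, not as decimals: minor version 17 > 7, so v3.17 > v3.7 (even though the decimal 3.17 < 3.7).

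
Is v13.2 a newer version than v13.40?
No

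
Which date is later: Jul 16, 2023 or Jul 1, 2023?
Jul 16, 2023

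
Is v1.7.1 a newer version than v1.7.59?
No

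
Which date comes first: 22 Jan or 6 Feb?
22 Jan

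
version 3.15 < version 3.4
False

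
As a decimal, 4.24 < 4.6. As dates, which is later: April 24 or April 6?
April 24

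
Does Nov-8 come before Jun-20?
No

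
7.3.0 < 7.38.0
True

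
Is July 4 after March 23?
Yes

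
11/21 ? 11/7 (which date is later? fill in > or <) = >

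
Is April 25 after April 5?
Yes. Day 25 comes after day 5 in April — this is a date comparison, not a decimal one (the decimal 4.25 would be smaller than 4.5).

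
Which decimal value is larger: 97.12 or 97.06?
97.12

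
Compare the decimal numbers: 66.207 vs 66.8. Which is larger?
66.8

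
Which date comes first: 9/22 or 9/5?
9/5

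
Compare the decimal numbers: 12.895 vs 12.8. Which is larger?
12.895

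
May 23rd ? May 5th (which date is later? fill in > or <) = >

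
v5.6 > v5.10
False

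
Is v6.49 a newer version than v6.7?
Yes. Version numbers are compared segment by segment as integers, not as decimals: minor version 49 > 7, so v6.49 > v6.7 (even though the decimal 6.49 < 6.7).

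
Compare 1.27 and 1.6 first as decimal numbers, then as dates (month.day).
As decimals: 1.27 < 1.6. As dates: 1/27 is later than 1/6 (day 27 > day 6).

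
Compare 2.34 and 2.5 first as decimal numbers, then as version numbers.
As decimals: 2.34 < 2.5. As versions: v2.34 > v2.5 (minor version 34 > 5).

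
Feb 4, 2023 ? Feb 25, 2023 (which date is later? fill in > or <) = <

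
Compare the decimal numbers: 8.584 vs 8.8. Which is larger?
8.8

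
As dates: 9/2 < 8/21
False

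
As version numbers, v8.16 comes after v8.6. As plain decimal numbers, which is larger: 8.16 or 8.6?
8.6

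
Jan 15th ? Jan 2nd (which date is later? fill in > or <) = >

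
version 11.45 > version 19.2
False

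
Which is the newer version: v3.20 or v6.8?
v6.8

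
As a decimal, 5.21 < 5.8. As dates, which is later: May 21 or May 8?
May 21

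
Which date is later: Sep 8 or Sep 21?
Sep 21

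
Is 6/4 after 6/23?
No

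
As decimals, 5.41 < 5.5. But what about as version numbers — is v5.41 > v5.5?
True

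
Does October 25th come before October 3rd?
No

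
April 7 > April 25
False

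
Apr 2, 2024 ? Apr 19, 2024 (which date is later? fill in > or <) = <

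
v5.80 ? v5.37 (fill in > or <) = >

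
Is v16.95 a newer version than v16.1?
Yes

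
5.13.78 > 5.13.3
True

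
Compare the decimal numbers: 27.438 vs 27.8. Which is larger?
27.8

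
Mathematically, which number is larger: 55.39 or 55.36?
55.39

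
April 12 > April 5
True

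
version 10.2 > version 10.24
False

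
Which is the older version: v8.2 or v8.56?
v8.2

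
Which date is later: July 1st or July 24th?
July 24th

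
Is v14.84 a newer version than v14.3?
Yes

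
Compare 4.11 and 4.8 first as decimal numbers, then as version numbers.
As decimals: 4.11 < 4.8. As versions: v4.11 > v4.8 (minor version 11 > 8).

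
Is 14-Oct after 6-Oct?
Yes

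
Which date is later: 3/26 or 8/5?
8/5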